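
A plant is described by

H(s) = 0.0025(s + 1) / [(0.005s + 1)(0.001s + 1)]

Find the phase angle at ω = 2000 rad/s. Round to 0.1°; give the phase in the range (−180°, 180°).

At ω = 2000 rad/s:
zero (1 + j2000·1) = 1 + j2000 → |·| ≈ 2000, ∠ ≈ 89.97°
pole (1 + j2000·0.005) = 1 + j10 → |·| ≈ 10.05, ∠ ≈ 84.29°
pole (1 + j2000·0.001) = 1 + j2 → |·| ≈ 2.2361, ∠ ≈ 63.43°
∠H = (89.97°) − (84.29° + 63.43°) = -57.75°

-57.8°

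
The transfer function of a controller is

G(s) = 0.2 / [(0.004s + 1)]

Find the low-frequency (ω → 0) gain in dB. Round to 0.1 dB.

-14.0 dB

G(0) = 0.2 · 1 / 1 = 0.2
20 log₁₀(0.2) ≈ -13.98 dB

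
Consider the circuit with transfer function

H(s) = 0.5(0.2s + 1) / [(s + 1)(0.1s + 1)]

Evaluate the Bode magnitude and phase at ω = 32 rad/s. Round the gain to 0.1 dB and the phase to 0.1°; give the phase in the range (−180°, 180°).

-30.4 dB, -79.7°

At ω = 32 rad/s:
zero (1 + j32·0.2) = 1 + j6.4 → |·| ≈ 6.4777, ∠ ≈ 81.12°
pole (1 + j32·1) = 1 + j32 → |·| ≈ 32.016, ∠ ≈ 88.21°
pole (1 + j32·0.1) = 1 + j3.2 → |·| ≈ 3.3526, ∠ ≈ 72.65°
|H| = 0.5 · 6.4777 / (32.016 · 3.3526) ≈ 0.030175
Gain = 20 log₁₀(0.030175) ≈ -30.41 dB
∠H = (81.12°) − (88.21° + 72.65°) = -79.74°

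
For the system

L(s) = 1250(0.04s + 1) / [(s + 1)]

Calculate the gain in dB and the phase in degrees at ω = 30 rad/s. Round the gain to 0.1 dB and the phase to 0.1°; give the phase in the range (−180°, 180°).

At ω = 30 rad/s:
zero (1 + j30·0.04) = 1 + j1.2 → |·| ≈ 1.562, ∠ ≈ 50.19°
pole (1 + j30·1) = 1 + j30 → |·| ≈ 30.017, ∠ ≈ 88.09°
|L| = 1250 · 1.562 / (30.017) ≈ 65.046
Gain = 20 log₁₀(65.046) ≈ 36.26 dB
∠L = (50.19°) − (88.09°) = -37.90°

36.3 dB, -37.9°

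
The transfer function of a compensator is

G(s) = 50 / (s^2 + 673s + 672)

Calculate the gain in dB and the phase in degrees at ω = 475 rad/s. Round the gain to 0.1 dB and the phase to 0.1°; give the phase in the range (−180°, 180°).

Substitute s = j475:
Numerator: 50 = 50 + j0
Denominator: (j475)^2 + 673(j475) + 672 = -224953 + j319675
|N| = √(50² + 0²) ≈ 50, ∠N ≈ 0.00°
|D| = √(224953² + 319675²) ≈ 3.9089e+05, ∠D ≈ 125.13°
|G| = 50 / 3.9089e+05 ≈ 0.00012791
Gain = 20 log₁₀(0.00012791) ≈ -77.86 dB
∠G = 0.00° − 125.13° = -125.13°

-77.9 dB, -125.1°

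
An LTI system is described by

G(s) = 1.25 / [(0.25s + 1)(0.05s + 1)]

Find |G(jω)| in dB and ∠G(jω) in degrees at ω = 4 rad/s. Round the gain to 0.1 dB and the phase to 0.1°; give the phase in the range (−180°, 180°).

At ω = 4 rad/s:
pole (1 + j4·0.25) = 1 + j1 → |·| ≈ 1.4142, ∠ ≈ 45.00°
pole (1 + j4·0.05) = 1 + j0.2 → |·| ≈ 1.0198, ∠ ≈ 11.31°
|G| = 1.25 · 1 / (1.4142 · 1.0198) ≈ 0.86673
Gain = 20 log₁₀(0.86673) ≈ -1.24 dB
∠G = (0°) − (45.00° + 11.31°) = -56.31°

-1.2 dB, -56.3°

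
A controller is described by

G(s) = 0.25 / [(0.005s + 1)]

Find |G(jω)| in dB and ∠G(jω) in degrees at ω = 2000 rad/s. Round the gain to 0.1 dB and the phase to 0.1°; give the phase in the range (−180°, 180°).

At ω = 2000 rad/s:
pole (1 + j2000·0.005) = 1 + j10 → |·| ≈ 10.05, ∠ ≈ 84.29°
|G| = 0.25 · 1 / (10.05) ≈ 0.024876
Gain = 20 log₁₀(0.024876) ≈ -32.08 dB
∠G = (0°) − (84.29°) = -84.29°

-32.1 dB, -84.3°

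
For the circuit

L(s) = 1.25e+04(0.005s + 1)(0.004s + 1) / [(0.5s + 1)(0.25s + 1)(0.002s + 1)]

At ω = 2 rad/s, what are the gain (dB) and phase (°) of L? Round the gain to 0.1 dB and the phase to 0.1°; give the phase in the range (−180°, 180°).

78.0 dB, -70.8°

At ω = 2 rad/s:
zero (1 + j2·0.005) = 1 + j0.01 → |·| ≈ 1, ∠ ≈ 0.57°
zero (1 + j2·0.004) = 1 + j0.008 → |·| ≈ 1, ∠ ≈ 0.46°
pole (1 + j2·0.5) = 1 + j1 → |·| ≈ 1.4142, ∠ ≈ 45.00°
pole (1 + j2·0.25) = 1 + j0.5 → |·| ≈ 1.118, ∠ ≈ 26.57°
pole (1 + j2·0.002) = 1 + j0.004 → |·| ≈ 1, ∠ ≈ 0.23°
|L| = 1.25e+04 · 1 · 1 / (1.4142 · 1.118 · 1) ≈ 7906
Gain = 20 log₁₀(7906) ≈ 77.96 dB
∠L = (0.57° + 0.46°) − (45.00° + 26.57° + 0.23°) = -70.77°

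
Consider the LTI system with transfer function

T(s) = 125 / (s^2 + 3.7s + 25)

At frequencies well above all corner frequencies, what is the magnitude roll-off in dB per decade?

Each pole contributes −20 dB/decade at high frequency; each zero contributes +20 dB/decade.
Net: 0 zero(s) − 2 pole(s) → -40 dB/decade.

-40 dB/decade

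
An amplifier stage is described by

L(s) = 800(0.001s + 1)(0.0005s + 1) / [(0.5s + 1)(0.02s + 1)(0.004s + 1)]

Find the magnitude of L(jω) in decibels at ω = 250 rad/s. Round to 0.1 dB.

-0.7 dB

At ω = 250 rad/s:
zero (1 + j250·0.001) = 1 + j0.25 → |·| ≈ 1.0308, ∠ ≈ 14.04°
zero (1 + j250·0.0005) = 1 + j0.125 → |·| ≈ 1.0078, ∠ ≈ 7.13°
pole (1 + j250·0.5) = 1 + j125 → |·| ≈ 125, ∠ ≈ 89.54°
pole (1 + j250·0.02) = 1 + j5 → |·| ≈ 5.099, ∠ ≈ 78.69°
pole (1 + j250·0.004) = 1 + j1 → |·| ≈ 1.4142, ∠ ≈ 45.00°
|L| = 800 · 1.0308 · 1.0078 / (125 · 5.099 · 1.4142) ≈ 0.922
Gain = 20 log₁₀(0.922) ≈ -0.71 dB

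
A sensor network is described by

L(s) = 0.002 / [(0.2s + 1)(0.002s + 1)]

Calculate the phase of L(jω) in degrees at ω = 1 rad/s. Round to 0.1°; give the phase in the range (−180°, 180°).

-11.4°

At ω = 1 rad/s:
pole (1 + j1·0.2) = 1 + j0.2 → |·| ≈ 1.0198, ∠ ≈ 11.31°
pole (1 + j1·0.002) = 1 + j0.002 → |·| ≈ 1, ∠ ≈ 0.11°
∠L = (0°) − (11.31° + 0.11°) = -11.42°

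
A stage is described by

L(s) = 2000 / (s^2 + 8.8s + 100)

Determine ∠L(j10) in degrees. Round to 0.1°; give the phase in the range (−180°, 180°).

At s = jω = j10:
quadratic: (j10)² + 8.8·j10 + 100 = 0 + j88 → |·| ≈ 88, ∠ ≈ 90.00°
∠L = 0.00° − 90.00° = -90.00°

-90.0°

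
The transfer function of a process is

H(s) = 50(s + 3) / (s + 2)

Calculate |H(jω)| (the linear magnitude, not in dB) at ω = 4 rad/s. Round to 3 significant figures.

At s = jω = j4:
zero (s+3): 3 + j4 → |·| = √(3²+4²) = √25 ≈ 5, ∠ = arctan(4/3) ≈ 53.13°
pole (s+2): 2 + j4 → |·| = √(2²+4²) = √20 ≈ 4.4721, ∠ = arctan(4/2) ≈ 63.43°
|H| = 50 · 5 / 4.4721 ≈ 55.902

55.9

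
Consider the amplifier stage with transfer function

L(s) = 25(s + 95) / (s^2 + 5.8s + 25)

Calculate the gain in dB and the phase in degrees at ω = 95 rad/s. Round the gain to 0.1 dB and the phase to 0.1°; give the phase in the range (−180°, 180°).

-8.6 dB, -131.5°

At s = jω = j95:
zero (s+95): 95 + j95 → |·| = √(95²+95²) = √18050 ≈ 134.35, ∠ = arctan(95/95) ≈ 45.00°
quadratic: (j95)² + 5.8·j95 + 25 = -9000 + j551 → |·| ≈ 9016.9, ∠ ≈ 176.50°
|L| = 25 · 134.35 / 9016.9 ≈ 0.37249
Gain = 20 log₁₀(0.37249) ≈ -8.58 dB
∠L = 45.00° − 176.50° = -131.50°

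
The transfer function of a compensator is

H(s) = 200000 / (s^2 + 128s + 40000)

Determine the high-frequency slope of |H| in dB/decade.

-40 dB/decade

Each pole contributes −20 dB/decade at high frequency; each zero contributes +20 dB/decade.
Net: 0 zero(s) − 2 pole(s) → -40 dB/decade.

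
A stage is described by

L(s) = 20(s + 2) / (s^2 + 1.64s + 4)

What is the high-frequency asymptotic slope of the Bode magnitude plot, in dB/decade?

-20 dB/decade

Each pole contributes −20 dB/decade at high frequency; each zero contributes +20 dB/decade.
Net: 1 zero(s) − 2 pole(s) → -20 dB/decade.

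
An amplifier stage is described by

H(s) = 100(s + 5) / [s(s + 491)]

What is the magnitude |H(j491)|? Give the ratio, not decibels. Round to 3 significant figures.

0.144

At s = jω = j491:
zero (s+5): 5 + j491 → |·| = √(5²+491²) = √241106 ≈ 491.03, ∠ = arctan(491/5) ≈ 89.42°
pole (s+491): 491 + j491 → |·| = √(491²+491²) = √482162 ≈ 694.38, ∠ = arctan(491/491) ≈ 45.00°
pole at origin: |s| = 491, ∠ = 90.00° (in denominator)
|H| = 100 · 491.03 / 3.4094e+05 ≈ 0.14402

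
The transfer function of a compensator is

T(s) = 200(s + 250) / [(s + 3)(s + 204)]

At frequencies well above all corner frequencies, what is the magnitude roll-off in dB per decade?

-20 dB/decade

Each pole contributes −20 dB/decade at high frequency; each zero contributes +20 dB/decade.
Net: 1 zero(s) − 2 pole(s) → -20 dB/decade.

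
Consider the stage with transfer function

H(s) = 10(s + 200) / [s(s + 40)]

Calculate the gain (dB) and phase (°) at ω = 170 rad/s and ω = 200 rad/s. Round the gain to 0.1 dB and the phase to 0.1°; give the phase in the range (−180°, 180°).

ω = 170: -21.1 dB, -126.4°; ω = 200: -23.2 dB, -123.7°

At s = jω = j170:
zero (s+200): 200 + j170 → |·| = √(200²+170²) = √68900 ≈ 262.49, ∠ = arctan(170/200) ≈ 40.36°
pole (s+40): 40 + j170 → |·| = √(40²+170²) = √30500 ≈ 174.64, ∠ = arctan(170/40) ≈ 76.76°
pole at origin: |s| = 170, ∠ = 90.00° (in denominator)
|H| = 10 · 262.49 / 29689 ≈ 0.088413
Gain = 20 log₁₀(0.088413) ≈ -21.07 dB
∠H = 40.36° − 166.76° = -126.40°

At s = jω = j200:
zero (s+200): 200 + j200 → |·| = √(200²+200²) = √80000 ≈ 282.84, ∠ = arctan(200/200) ≈ 45.00°
pole (s+40): 40 + j200 → |·| = √(40²+200²) = √41600 ≈ 203.96, ∠ = arctan(200/40) ≈ 78.69°
pole at origin: |s| = 200, ∠ = 90.00° (in denominator)
|H| = 10 · 282.84 / 40792 ≈ 0.069337
Gain = 20 log₁₀(0.069337) ≈ -23.18 dB
∠H = 45.00° − 168.69° = -123.69°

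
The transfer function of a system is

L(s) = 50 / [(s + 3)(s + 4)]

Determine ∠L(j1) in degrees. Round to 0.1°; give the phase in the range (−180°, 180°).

At s = jω = j1:
pole (s+3): 3 + j1 → |·| = √(3²+1²) = √10 ≈ 3.1623, ∠ = arctan(1/3) ≈ 18.43°
pole (s+4): 4 + j1 → |·| = √(4²+1²) = √17 ≈ 4.1231, ∠ = arctan(1/4) ≈ 14.04°
∠L = 0.00° − 32.47° = -32.47°

-32.5°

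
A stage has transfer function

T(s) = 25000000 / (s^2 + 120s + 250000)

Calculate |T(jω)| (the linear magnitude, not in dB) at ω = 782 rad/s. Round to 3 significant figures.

At s = jω = j782:
quadratic: (j782)² + 120·j782 + 250000 = -361524 + j93840 → |·| ≈ 3.735e+05, ∠ ≈ 165.45°
|T| = 25000000 / 3.735e+05 ≈ 66.934

66.9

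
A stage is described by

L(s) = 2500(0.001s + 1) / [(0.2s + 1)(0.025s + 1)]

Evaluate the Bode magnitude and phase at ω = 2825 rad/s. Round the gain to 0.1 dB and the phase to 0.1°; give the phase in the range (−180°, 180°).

-14.5 dB, -108.6°

At ω = 2825 rad/s:
zero (1 + j2825·0.001) = 1 + j2.825 → |·| ≈ 2.9968, ∠ ≈ 70.51°
pole (1 + j2825·0.2) = 1 + j565 → |·| ≈ 565, ∠ ≈ 89.90°
pole (1 + j2825·0.025) = 1 + j70.625 → |·| ≈ 70.632, ∠ ≈ 89.19°
|L| = 2500 · 2.9968 / (565 · 70.632) ≈ 0.18774
Gain = 20 log₁₀(0.18774) ≈ -14.53 dB
∠L = (70.51°) − (89.90° + 89.19°) = -108.58°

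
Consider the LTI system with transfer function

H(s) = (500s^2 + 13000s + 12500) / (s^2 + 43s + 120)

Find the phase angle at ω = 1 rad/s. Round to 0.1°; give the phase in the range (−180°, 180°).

27.4°

Substitute s = j1:
Numerator: 500(j1)^2 + 13000(j1) + 12500 = 12000 + j13000
Denominator: (j1)^2 + 43(j1) + 120 = 119 + j43
|N| = √(12000² + 13000²) ≈ 17692, ∠N ≈ 47.29°
|D| = √(119² + 43²) ≈ 126.53, ∠D ≈ 19.87°
∠H = 47.29° − 19.87° = 27.42°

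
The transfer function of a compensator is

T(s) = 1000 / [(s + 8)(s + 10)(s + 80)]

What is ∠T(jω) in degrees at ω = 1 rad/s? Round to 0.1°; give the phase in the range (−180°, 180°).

-13.6°

At s = jω = j1:
pole (s+8): 8 + j1 → |·| = √(8²+1²) = √65 ≈ 8.0623, ∠ = arctan(1/8) ≈ 7.13°
pole (s+10): 10 + j1 → |·| = √(10²+1²) = √101 ≈ 10.05, ∠ = arctan(1/10) ≈ 5.71°
pole (s+80): 80 + j1 → |·| = √(80²+1²) = √6401 ≈ 80.006, ∠ = arctan(1/80) ≈ 0.72°
∠T = 0.00° − 13.56° = -13.56°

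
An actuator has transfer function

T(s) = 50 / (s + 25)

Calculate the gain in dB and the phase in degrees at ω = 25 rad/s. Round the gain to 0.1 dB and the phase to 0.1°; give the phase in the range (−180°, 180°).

3.0 dB, -45.0°

Substitute s = j25:
Numerator: 50 = 50 + j0
Denominator: (j25) + 25 = 25 + j25
|N| = √(50² + 0²) ≈ 50, ∠N ≈ 0.00°
|D| = √(25² + 25²) ≈ 35.355, ∠D ≈ 45.00°
|T| = 50 / 35.355 ≈ 1.4142
Gain = 20 log₁₀(1.4142) ≈ 3.01 dB
∠T = 0.00° − 45.00° = -45.00°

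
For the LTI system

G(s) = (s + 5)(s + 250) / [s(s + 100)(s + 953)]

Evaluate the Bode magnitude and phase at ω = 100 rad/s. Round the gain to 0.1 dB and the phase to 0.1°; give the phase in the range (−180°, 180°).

-54.0 dB, -32.1°

At s = jω = j100:
zero (s+5): 5 + j100 → |·| = √(5²+100²) = √10025 ≈ 100.12, ∠ = arctan(100/5) ≈ 87.14°
zero (s+250): 250 + j100 → |·| = √(250²+100²) = √72500 ≈ 269.26, ∠ = arctan(100/250) ≈ 21.80°
pole (s+100): 100 + j100 → |·| = √(100²+100²) = √20000 ≈ 141.42, ∠ = arctan(100/100) ≈ 45.00°
pole (s+953): 953 + j100 → |·| = √(953²+100²) = √918209 ≈ 958.23, ∠ = arctan(100/953) ≈ 5.99°
pole at origin: |s| = 100, ∠ = 90.00° (in denominator)
|G| = 1 · 26958 / 1.3551e+07 ≈ 0.0019894
Gain = 20 log₁₀(0.0019894) ≈ -54.03 dB
∠G = 108.94° − 140.99° = -32.05°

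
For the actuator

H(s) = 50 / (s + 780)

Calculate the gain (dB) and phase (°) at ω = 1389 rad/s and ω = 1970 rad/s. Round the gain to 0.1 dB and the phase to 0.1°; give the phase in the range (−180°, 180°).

ω = 1389: -30.1 dB, -60.7°; ω = 1970: -32.5 dB, -68.4°

Substitute s = j1389:
Numerator: 50 = 50 + j0
Denominator: (j1389) + 780 = 780 + j1389
|N| = √(50² + 0²) ≈ 50, ∠N ≈ 0.00°
|D| = √(780² + 1389²) ≈ 1593, ∠D ≈ 60.68°
|H| = 50 / 1593 ≈ 0.031387
Gain = 20 log₁₀(0.031387) ≈ -30.07 dB
∠H = 0.00° − 60.68° = -60.68°

Substitute s = j1970:
Numerator: 50 = 50 + j0
Denominator: (j1970) + 780 = 780 + j1970
|N| = √(50² + 0²) ≈ 50, ∠N ≈ 0.00°
|D| = √(780² + 1970²) ≈ 2118.8, ∠D ≈ 68.40°
|H| = 50 / 2118.8 ≈ 0.023598
Gain = 20 log₁₀(0.023598) ≈ -32.54 dB
∠H = 0.00° − 68.40° = -68.40°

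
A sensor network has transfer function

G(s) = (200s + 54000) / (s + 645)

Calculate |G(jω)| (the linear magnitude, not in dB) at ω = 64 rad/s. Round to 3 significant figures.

85.6

Substitute s = j64:
Numerator: 200(j64) + 54000 = 54000 + j12800
Denominator: (j64) + 645 = 645 + j64
|N| = √(54000² + 12800²) ≈ 55496, ∠N ≈ 13.34°
|D| = √(645² + 64²) ≈ 648.17, ∠D ≈ 5.67°
|G| = 55496 / 648.17 ≈ 85.62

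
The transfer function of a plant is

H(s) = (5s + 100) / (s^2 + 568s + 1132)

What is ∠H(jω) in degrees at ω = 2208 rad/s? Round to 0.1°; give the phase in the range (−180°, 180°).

-76.1°

Substitute s = j2208:
Numerator: 5(j2208) + 100 = 100 + j11040
Denominator: (j2208)^2 + 568(j2208) + 1132 = -4874132 + j1254144
|N| = √(100² + 11040²) ≈ 11040, ∠N ≈ 89.48°
|D| = √(4874132² + 1254144²) ≈ 5.0329e+06, ∠D ≈ 165.57°
∠H = 89.48° − 165.57° = -76.09°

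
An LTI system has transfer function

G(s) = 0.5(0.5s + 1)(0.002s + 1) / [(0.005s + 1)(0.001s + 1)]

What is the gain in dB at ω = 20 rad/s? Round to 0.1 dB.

At ω = 20 rad/s:
zero (1 + j20·0.5) = 1 + j10 → |·| ≈ 10.05, ∠ ≈ 84.29°
zero (1 + j20·0.002) = 1 + j0.04 → |·| ≈ 1.0008, ∠ ≈ 2.29°
pole (1 + j20·0.005) = 1 + j0.1 → |·| ≈ 1.005, ∠ ≈ 5.71°
pole (1 + j20·0.001) = 1 + j0.02 → |·| ≈ 1.0002, ∠ ≈ 1.15°
|G| = 0.5 · 10.05 · 1.0008 / (1.005 · 1.0002) ≈ 5.003
Gain = 20 log₁₀(5.003) ≈ 13.98 dB

14.0 dB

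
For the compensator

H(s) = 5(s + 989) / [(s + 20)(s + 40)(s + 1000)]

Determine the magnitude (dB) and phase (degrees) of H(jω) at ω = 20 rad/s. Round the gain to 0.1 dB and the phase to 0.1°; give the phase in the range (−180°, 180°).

-48.2 dB, -71.6°

At s = jω = j20:
zero (s+989): 989 + j20 → |·| = √(989²+20²) = √978521 ≈ 989.2, ∠ = arctan(20/989) ≈ 1.16°
pole (s+20): 20 + j20 → |·| = √(20²+20²) = √800 ≈ 28.284, ∠ = arctan(20/20) ≈ 45.00°
pole (s+40): 40 + j20 → |·| = √(40²+20²) = √2000 ≈ 44.721, ∠ = arctan(20/40) ≈ 26.57°
pole (s+1000): 1000 + j20 → |·| = √(1000²+20²) = √1000400 ≈ 1000.2, ∠ = arctan(20/1000) ≈ 1.15°
|H| = 5 · 989.2 / 1.2651e+06 ≈ 0.0039096
Gain = 20 log₁₀(0.0039096) ≈ -48.16 dB
∠H = 1.16° − 72.72° = -71.56°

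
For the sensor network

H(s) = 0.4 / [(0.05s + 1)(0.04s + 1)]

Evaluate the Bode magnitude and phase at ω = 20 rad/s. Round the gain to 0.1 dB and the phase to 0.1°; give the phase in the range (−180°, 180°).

At ω = 20 rad/s:
pole (1 + j20·0.05) = 1 + j1 → |·| ≈ 1.4142, ∠ ≈ 45.00°
pole (1 + j20·0.04) = 1 + j0.8 → |·| ≈ 1.2806, ∠ ≈ 38.66°
|H| = 0.4 · 1 / (1.4142 · 1.2806) ≈ 0.22087
Gain = 20 log₁₀(0.22087) ≈ -13.12 dB
∠H = (0°) − (45.00° + 38.66°) = -83.66°

-13.1 dB, -83.7°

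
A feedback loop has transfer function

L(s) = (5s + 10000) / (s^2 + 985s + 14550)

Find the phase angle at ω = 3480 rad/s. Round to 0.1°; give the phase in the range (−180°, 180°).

Substitute s = j3480:
Numerator: 5(j3480) + 10000 = 10000 + j17400
Denominator: (j3480)^2 + 985(j3480) + 14550 = -12095850 + j3427800
|N| = √(10000² + 17400²) ≈ 20069, ∠N ≈ 60.11°
|D| = √(12095850² + 3427800²) ≈ 1.2572e+07, ∠D ≈ 164.18°
∠L = 60.11° − 164.18° = -104.07°

-104.1°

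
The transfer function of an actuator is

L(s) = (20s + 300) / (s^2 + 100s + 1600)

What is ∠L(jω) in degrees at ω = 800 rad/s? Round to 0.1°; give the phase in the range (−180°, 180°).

-83.9°

Substitute s = j800:
Numerator: 20(j800) + 300 = 300 + j16000
Denominator: (j800)^2 + 100(j800) + 1600 = -638400 + j80000
|N| = √(300² + 16000²) ≈ 16003, ∠N ≈ 88.93°
|D| = √(638400² + 80000²) ≈ 6.4339e+05, ∠D ≈ 172.86°
∠L = 88.93° − 172.86° = -83.93°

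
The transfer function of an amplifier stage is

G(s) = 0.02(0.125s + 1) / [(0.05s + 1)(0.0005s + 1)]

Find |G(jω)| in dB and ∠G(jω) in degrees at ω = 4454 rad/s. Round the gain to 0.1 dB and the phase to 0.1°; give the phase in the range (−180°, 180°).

-33.8 dB, -65.7°

At ω = 4454 rad/s:
zero (1 + j4454·0.125) = 1 + j556.75 → |·| ≈ 556.75, ∠ ≈ 89.90°
pole (1 + j4454·0.05) = 1 + j222.7 → |·| ≈ 222.7, ∠ ≈ 89.74°
pole (1 + j4454·0.0005) = 1 + j2.227 → |·| ≈ 2.4412, ∠ ≈ 65.82°
|G| = 0.02 · 556.75 / (222.7 · 2.4412) ≈ 0.020482
Gain = 20 log₁₀(0.020482) ≈ -33.77 dB
∠G = (89.90°) − (89.74° + 65.82°) = -65.66°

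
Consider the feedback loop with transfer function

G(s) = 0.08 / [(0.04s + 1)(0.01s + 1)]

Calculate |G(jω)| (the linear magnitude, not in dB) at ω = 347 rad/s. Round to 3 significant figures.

0.00159

At ω = 347 rad/s:
pole (1 + j347·0.04) = 1 + j13.88 → |·| ≈ 13.916, ∠ ≈ 85.88°
pole (1 + j347·0.01) = 1 + j3.47 → |·| ≈ 3.6112, ∠ ≈ 73.92°
|G| = 0.08 · 1 / (13.916 · 3.6112) ≈ 0.0015919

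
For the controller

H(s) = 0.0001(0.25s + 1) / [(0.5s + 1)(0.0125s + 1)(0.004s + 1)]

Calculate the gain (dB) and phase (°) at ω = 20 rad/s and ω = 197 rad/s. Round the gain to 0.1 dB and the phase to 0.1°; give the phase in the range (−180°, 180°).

ω = 20: -86.2 dB, -24.2°; ω = 197: -96.6 dB, -106.7°

At ω = 20 rad/s:
zero (1 + j20·0.25) = 1 + j5 → |·| ≈ 5.099, ∠ ≈ 78.69°
pole (1 + j20·0.5) = 1 + j10 → |·| ≈ 10.05, ∠ ≈ 84.29°
pole (1 + j20·0.0125) = 1 + j0.25 → |·| ≈ 1.0308, ∠ ≈ 14.04°
pole (1 + j20·0.004) = 1 + j0.08 → |·| ≈ 1.0032, ∠ ≈ 4.57°
|H| = 0.0001 · 5.099 / (10.05 · 1.0308 · 1.0032) ≈ 4.9063e-05
Gain = 20 log₁₀(4.9063e-05) ≈ -86.18 dB
∠H = (78.69°) − (84.29° + 14.04° + 4.57°) = -24.21°

At ω = 197 rad/s:
zero (1 + j197·0.25) = 1 + j49.25 → |·| ≈ 49.26, ∠ ≈ 88.84°
pole (1 + j197·0.5) = 1 + j98.5 → |·| ≈ 98.505, ∠ ≈ 89.42°
pole (1 + j197·0.0125) = 1 + j2.4625 → |·| ≈ 2.6578, ∠ ≈ 67.90°
pole (1 + j197·0.004) = 1 + j0.788 → |·| ≈ 1.2732, ∠ ≈ 38.24°
|H| = 0.0001 · 49.26 / (98.505 · 2.6578 · 1.2732) ≈ 1.4778e-05
Gain = 20 log₁₀(1.4778e-05) ≈ -96.61 dB
∠H = (88.84°) − (89.42° + 67.90° + 38.24°) = -106.72°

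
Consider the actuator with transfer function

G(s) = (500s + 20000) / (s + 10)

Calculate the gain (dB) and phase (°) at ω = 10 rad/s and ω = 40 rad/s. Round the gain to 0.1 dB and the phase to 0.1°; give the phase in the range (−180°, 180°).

ω = 10: 63.3 dB, -31.0°; ω = 40: 56.7 dB, -31.0°

Substitute s = j10:
Numerator: 500(j10) + 20000 = 20000 + j5000
Denominator: (j10) + 10 = 10 + j10
|N| = √(20000² + 5000²) ≈ 20616, ∠N ≈ 14.04°
|D| = √(10² + 10²) ≈ 14.142, ∠D ≈ 45.00°
|G| = 20616 / 14.142 ≈ 1457.8
Gain = 20 log₁₀(1457.8) ≈ 63.27 dB
∠G = 14.04° − 45.00° = -30.96°

Substitute s = j40:
Numerator: 500(j40) + 20000 = 20000 + j20000
Denominator: (j40) + 10 = 10 + j40
|N| = √(20000² + 20000²) ≈ 28284, ∠N ≈ 45.00°
|D| = √(10² + 40²) ≈ 41.231, ∠D ≈ 75.96°
|G| = 28284 / 41.231 ≈ 685.99
Gain = 20 log₁₀(685.99) ≈ 56.73 dB
∠G = 45.00° − 75.96° = -30.96°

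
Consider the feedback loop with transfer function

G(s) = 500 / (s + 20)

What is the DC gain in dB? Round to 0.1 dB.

28.0 dB

G(0) = 500 / 20 = 25
20 log₁₀(25) ≈ 27.96 dB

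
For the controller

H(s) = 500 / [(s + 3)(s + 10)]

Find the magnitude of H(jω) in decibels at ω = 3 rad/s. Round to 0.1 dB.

At s = jω = j3:
pole (s+3): 3 + j3 → |·| = √(3²+3²) = √18 ≈ 4.2426, ∠ = arctan(3/3) ≈ 45.00°
pole (s+10): 10 + j3 → |·| = √(10²+3²) = √109 ≈ 10.44, ∠ = arctan(3/10) ≈ 16.70°
|H| = 500 / 44.293 ≈ 11.288
Gain = 20 log₁₀(11.288) ≈ 21.05 dB

21.1 dB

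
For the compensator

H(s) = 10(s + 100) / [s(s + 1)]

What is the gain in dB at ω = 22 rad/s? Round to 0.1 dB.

6.5 dB

At s = jω = j22:
zero (s+100): 100 + j22 → |·| = √(100²+22²) = √10484 ≈ 102.39, ∠ = arctan(22/100) ≈ 12.41°
pole (s+1): 1 + j22 → |·| = √(1²+22²) = √485 ≈ 22.023, ∠ = arctan(22/1) ≈ 87.40°
pole at origin: |s| = 22, ∠ = 90.00° (in denominator)
|H| = 10 · 102.39 / 484.51 ≈ 2.1133
Gain = 20 log₁₀(2.1133) ≈ 6.50 dB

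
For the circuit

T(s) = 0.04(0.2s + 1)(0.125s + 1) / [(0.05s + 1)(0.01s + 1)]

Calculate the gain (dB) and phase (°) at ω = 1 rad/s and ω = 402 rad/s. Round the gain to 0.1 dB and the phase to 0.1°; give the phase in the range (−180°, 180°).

At ω = 1 rad/s:
zero (1 + j1·0.2) = 1 + j0.2 → |·| ≈ 1.0198, ∠ ≈ 11.31°
zero (1 + j1·0.125) = 1 + j0.125 → |·| ≈ 1.0078, ∠ ≈ 7.13°
pole (1 + j1·0.05) = 1 + j0.05 → |·| ≈ 1.0012, ∠ ≈ 2.86°
pole (1 + j1·0.01) = 1 + j0.01 → |·| ≈ 1, ∠ ≈ 0.57°
|T| = 0.04 · 1.0198 · 1.0078 / (1.0012 · 1) ≈ 0.041061
Gain = 20 log₁₀(0.041061) ≈ -27.73 dB
∠T = (11.31° + 7.13°) − (2.86° + 0.57°) = 15.01°

At ω = 402 rad/s:
zero (1 + j402·0.2) = 1 + j80.4 → |·| ≈ 80.406, ∠ ≈ 89.29°
zero (1 + j402·0.125) = 1 + j50.25 → |·| ≈ 50.26, ∠ ≈ 88.86°
pole (1 + j402·0.05) = 1 + j20.1 → |·| ≈ 20.125, ∠ ≈ 87.15°
pole (1 + j402·0.01) = 1 + j4.02 → |·| ≈ 4.1425, ∠ ≈ 76.03°
|T| = 0.04 · 80.406 · 50.26 / (20.125 · 4.1425) ≈ 1.939
Gain = 20 log₁₀(1.939) ≈ 5.75 dB
∠T = (89.29° + 88.86°) − (87.15° + 76.03°) = 14.97°

ω = 1: -27.7 dB, 15.0°; ω = 402: 5.8 dB, 15.0°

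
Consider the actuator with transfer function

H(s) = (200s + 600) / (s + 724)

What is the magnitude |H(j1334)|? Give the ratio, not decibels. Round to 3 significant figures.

176

Substitute s = j1334:
Numerator: 200(j1334) + 600 = 600 + j266800
Denominator: (j1334) + 724 = 724 + j1334
|N| = √(600² + 266800²) ≈ 2.668e+05, ∠N ≈ 89.87°
|D| = √(724² + 1334²) ≈ 1517.8, ∠D ≈ 61.51°
|H| = 2.668e+05 / 1517.8 ≈ 175.78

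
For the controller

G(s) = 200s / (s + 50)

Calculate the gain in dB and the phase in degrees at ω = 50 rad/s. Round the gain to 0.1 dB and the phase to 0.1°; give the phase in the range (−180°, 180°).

43.0 dB, 45.0°

At s = jω = j50:
zero at origin: s = j50 → |·| = 50, ∠ = 90.00°
pole (s+50): 50 + j50 → |·| = √(50²+50²) = √5000 ≈ 70.711, ∠ = arctan(50/50) ≈ 45.00°
|G| = 200 · 50 / 70.711 ≈ 141.42
Gain = 20 log₁₀(141.42) ≈ 43.01 dB
∠G = 90.00° − 45.00° = 45.00°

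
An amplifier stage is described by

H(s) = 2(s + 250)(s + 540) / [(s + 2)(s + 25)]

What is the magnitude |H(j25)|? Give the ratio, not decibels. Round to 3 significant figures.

At s = jω = j25:
zero (s+250): 250 + j25 → |·| = √(250²+25²) = √63125 ≈ 251.25, ∠ = arctan(25/250) ≈ 5.71°
zero (s+540): 540 + j25 → |·| = √(540²+25²) = √292225 ≈ 540.58, ∠ = arctan(25/540) ≈ 2.65°
pole (s+2): 2 + j25 → |·| = √(2²+25²) = √629 ≈ 25.08, ∠ = arctan(25/2) ≈ 85.43°
pole (s+25): 25 + j25 → |·| = √(25²+25²) = √1250 ≈ 35.355, ∠ = arctan(25/25) ≈ 45.00°
|H| = 2 · 1.3582e+05 / 886.7 ≈ 306.35

306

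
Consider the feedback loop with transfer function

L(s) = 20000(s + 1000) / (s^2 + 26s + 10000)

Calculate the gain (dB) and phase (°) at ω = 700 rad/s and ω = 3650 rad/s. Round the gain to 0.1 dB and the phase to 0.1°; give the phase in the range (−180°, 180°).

At s = jω = j700:
zero (s+1000): 1000 + j700 → |·| = √(1000²+700²) = √1490000 ≈ 1220.7, ∠ = arctan(700/1000) ≈ 34.99°
quadratic: (j700)² + 26·j700 + 10000 = -480000 + j18200 → |·| ≈ 4.8034e+05, ∠ ≈ 177.83°
|L| = 20000 · 1220.7 / 4.8034e+05 ≈ 50.826
Gain = 20 log₁₀(50.826) ≈ 34.12 dB
∠L = 34.99° − 177.83° = -142.84°

At s = jω = j3650:
zero (s+1000): 1000 + j3650 → |·| = √(1000²+3650²) = √14322500 ≈ 3784.5, ∠ = arctan(3650/1000) ≈ 74.68°
quadratic: (j3650)² + 26·j3650 + 10000 = -13312500 + j94900 → |·| ≈ 1.3313e+07, ∠ ≈ 179.59°
|L| = 20000 · 3784.5 / 1.3313e+07 ≈ 5.6854
Gain = 20 log₁₀(5.6854) ≈ 15.10 dB
∠L = 74.68° − 179.59° = -104.91°

ω = 700: 34.1 dB, -142.8°; ω = 3650: 15.1 dB, -104.9°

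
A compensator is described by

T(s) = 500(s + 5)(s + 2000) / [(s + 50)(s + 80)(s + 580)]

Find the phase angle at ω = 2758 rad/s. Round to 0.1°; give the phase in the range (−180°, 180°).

At s = jω = j2758:
zero (s+5): 5 + j2758 → |·| = √(5²+2758²) = √7606589 ≈ 2758, ∠ = arctan(2758/5) ≈ 89.90°
zero (s+2000): 2000 + j2758 → |·| = √(2000²+2758²) = √11606564 ≈ 3406.8, ∠ = arctan(2758/2000) ≈ 54.05°
pole (s+50): 50 + j2758 → |·| = √(50²+2758²) = √7609064 ≈ 2758.5, ∠ = arctan(2758/50) ≈ 88.96°
pole (s+80): 80 + j2758 → |·| = √(80²+2758²) = √7612964 ≈ 2759.2, ∠ = arctan(2758/80) ≈ 88.34°
pole (s+580): 580 + j2758 → |·| = √(580²+2758²) = √7942964 ≈ 2818.3, ∠ = arctan(2758/580) ≈ 78.12°
∠T = 143.95° − 255.42° = -111.47°

-111.5°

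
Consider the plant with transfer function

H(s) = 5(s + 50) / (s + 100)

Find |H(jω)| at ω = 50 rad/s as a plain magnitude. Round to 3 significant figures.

At s = jω = j50:
zero (s+50): 50 + j50 → |·| = √(50²+50²) = √5000 ≈ 70.711, ∠ = arctan(50/50) ≈ 45.00°
pole (s+100): 100 + j50 → |·| = √(100²+50²) = √12500 ≈ 111.8, ∠ = arctan(50/100) ≈ 26.57°
|H| = 5 · 70.711 / 111.8 ≈ 3.1624

3.16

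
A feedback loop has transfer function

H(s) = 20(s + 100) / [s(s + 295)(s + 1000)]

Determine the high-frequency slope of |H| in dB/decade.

Each pole contributes −20 dB/decade at high frequency; each zero contributes +20 dB/decade.
Net: 1 zero(s) − 3 pole(s) → -40 dB/decade.

-40 dB/decade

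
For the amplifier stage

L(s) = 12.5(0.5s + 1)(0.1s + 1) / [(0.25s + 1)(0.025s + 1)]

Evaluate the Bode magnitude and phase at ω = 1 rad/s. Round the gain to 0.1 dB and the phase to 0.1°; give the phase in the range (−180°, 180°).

At ω = 1 rad/s:
zero (1 + j1·0.5) = 1 + j0.5 → |·| ≈ 1.118, ∠ ≈ 26.57°
zero (1 + j1·0.1) = 1 + j0.1 → |·| ≈ 1.005, ∠ ≈ 5.71°
pole (1 + j1·0.25) = 1 + j0.25 → |·| ≈ 1.0308, ∠ ≈ 14.04°
pole (1 + j1·0.025) = 1 + j0.025 → |·| ≈ 1.0003, ∠ ≈ 1.43°
|L| = 12.5 · 1.118 · 1.005 / (1.0308 · 1.0003) ≈ 13.621
Gain = 20 log₁₀(13.621) ≈ 22.68 dB
∠L = (26.57° + 5.71°) − (14.04° + 1.43°) = 16.81°

22.7 dB, 16.8°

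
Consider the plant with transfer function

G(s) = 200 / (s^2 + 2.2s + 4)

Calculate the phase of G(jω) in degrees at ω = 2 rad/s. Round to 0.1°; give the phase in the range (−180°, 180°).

-90.0°

At s = jω = j2:
quadratic: (j2)² + 2.2·j2 + 4 = 0 + j4.4 → |·| ≈ 4.4, ∠ ≈ 90.00°
∠G = 0.00° − 90.00° = -90.00°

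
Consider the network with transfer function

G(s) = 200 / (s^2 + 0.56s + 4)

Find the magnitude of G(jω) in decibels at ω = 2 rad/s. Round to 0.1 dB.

At s = jω = j2:
quadratic: (j2)² + 0.56·j2 + 4 = 0 + j1.12 → |·| ≈ 1.12, ∠ ≈ 90.00°
|G| = 200 / 1.12 ≈ 178.57
Gain = 20 log₁₀(178.57) ≈ 45.04 dB

45.0 dB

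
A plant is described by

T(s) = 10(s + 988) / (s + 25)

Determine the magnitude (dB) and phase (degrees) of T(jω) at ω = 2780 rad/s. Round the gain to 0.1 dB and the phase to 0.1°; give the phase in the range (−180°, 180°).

At s = jω = j2780:
zero (s+988): 988 + j2780 → |·| = √(988²+2780²) = √8704544 ≈ 2950.3, ∠ = arctan(2780/988) ≈ 70.44°
pole (s+25): 25 + j2780 → |·| = √(25²+2780²) = √7729025 ≈ 2780.1, ∠ = arctan(2780/25) ≈ 89.48°
|T| = 10 · 2950.3 / 2780.1 ≈ 10.612
Gain = 20 log₁₀(10.612) ≈ 20.52 dB
∠T = 70.44° − 89.48° = -19.04°

20.5 dB, -19.0°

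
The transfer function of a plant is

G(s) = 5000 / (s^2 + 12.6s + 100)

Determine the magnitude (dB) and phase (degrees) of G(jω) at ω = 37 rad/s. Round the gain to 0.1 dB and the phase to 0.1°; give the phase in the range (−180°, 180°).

At s = jω = j37:
quadratic: (j37)² + 12.6·j37 + 100 = -1269 + j466.2 → |·| ≈ 1351.9, ∠ ≈ 159.83°
|G| = 5000 / 1351.9 ≈ 3.6985
Gain = 20 log₁₀(3.6985) ≈ 11.36 dB
∠G = 0.00° − 159.83° = -159.83°

11.4 dB, -159.8°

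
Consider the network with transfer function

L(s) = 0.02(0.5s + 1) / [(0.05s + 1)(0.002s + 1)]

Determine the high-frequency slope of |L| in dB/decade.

Each pole contributes −20 dB/decade at high frequency; each zero contributes +20 dB/decade.
Net: 1 zero(s) − 2 pole(s) → -20 dB/decade.

-20 dB/decade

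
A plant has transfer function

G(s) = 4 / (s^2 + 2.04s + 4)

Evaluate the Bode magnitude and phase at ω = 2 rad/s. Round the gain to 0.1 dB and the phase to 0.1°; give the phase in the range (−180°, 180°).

-0.2 dB, -90.0°

At s = jω = j2:
quadratic: (j2)² + 2.04·j2 + 4 = 0 + j4.08 → |·| ≈ 4.08, ∠ ≈ 90.00°
|G| = 4 / 4.08 ≈ 0.98039
Gain = 20 log₁₀(0.98039) ≈ -0.17 dB
∠G = 0.00° − 90.00° = -90.00°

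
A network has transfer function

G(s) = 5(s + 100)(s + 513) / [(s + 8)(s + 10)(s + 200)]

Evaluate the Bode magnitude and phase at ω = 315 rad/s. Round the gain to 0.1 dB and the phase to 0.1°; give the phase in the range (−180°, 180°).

At s = jω = j315:
zero (s+100): 100 + j315 → |·| = √(100²+315²) = √109225 ≈ 330.49, ∠ = arctan(315/100) ≈ 72.39°
zero (s+513): 513 + j315 → |·| = √(513²+315²) = √362394 ≈ 601.99, ∠ = arctan(315/513) ≈ 31.55°
pole (s+8): 8 + j315 → |·| = √(8²+315²) = √99289 ≈ 315.1, ∠ = arctan(315/8) ≈ 88.55°
pole (s+10): 10 + j315 → |·| = √(10²+315²) = √99325 ≈ 315.16, ∠ = arctan(315/10) ≈ 88.18°
pole (s+200): 200 + j315 → |·| = √(200²+315²) = √139225 ≈ 373.13, ∠ = arctan(315/200) ≈ 57.59°
|G| = 5 · 1.9895e+05 / 3.7054e+07 ≈ 0.026846
Gain = 20 log₁₀(0.026846) ≈ -31.42 dB
∠G = 103.94° − 234.32° = -130.38°

-31.4 dB, -130.4°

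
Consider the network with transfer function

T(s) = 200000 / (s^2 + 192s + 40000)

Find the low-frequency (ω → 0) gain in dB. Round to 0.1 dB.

14.0 dB

T(0) = 200000 / 40000 = 5
20 log₁₀(5) ≈ 13.98 dB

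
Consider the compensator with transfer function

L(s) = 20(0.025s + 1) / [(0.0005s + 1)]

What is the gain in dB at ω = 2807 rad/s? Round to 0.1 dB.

58.2 dB

At ω = 2807 rad/s:
zero (1 + j2807·0.025) = 1 + j70.175 → |·| ≈ 70.182, ∠ ≈ 89.18°
pole (1 + j2807·0.0005) = 1 + j1.4035 → |·| ≈ 1.7233, ∠ ≈ 54.53°
|L| = 20 · 70.182 / (1.7233) ≈ 814.51
Gain = 20 log₁₀(814.51) ≈ 58.22 dB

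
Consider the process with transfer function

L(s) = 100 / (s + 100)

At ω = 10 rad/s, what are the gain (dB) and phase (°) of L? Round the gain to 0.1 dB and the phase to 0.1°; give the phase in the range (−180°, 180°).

-0.0 dB, -5.7°

Substitute s = j10:
Numerator: 100 = 100 + j0
Denominator: (j10) + 100 = 100 + j10
|N| = √(100² + 0²) ≈ 100, ∠N ≈ 0.00°
|D| = √(100² + 10²) ≈ 100.5, ∠D ≈ 5.71°
|L| = 100 / 100.5 ≈ 0.99502
Gain = 20 log₁₀(0.99502) ≈ -0.04 dB
∠L = 0.00° − 5.71° = -5.71°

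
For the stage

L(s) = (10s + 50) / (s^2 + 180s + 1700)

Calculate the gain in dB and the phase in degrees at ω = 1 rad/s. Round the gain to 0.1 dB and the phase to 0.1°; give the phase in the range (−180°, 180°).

Substitute s = j1:
Numerator: 10(j1) + 50 = 50 + j10
Denominator: (j1)^2 + 180(j1) + 1700 = 1699 + j180
|N| = √(50² + 10²) ≈ 50.99, ∠N ≈ 11.31°
|D| = √(1699² + 180²) ≈ 1708.5, ∠D ≈ 6.05°
|L| = 50.99 / 1708.5 ≈ 0.029845
Gain = 20 log₁₀(0.029845) ≈ -30.50 dB
∠L = 11.31° − 6.05° = 5.26°

-30.5 dB, 5.3°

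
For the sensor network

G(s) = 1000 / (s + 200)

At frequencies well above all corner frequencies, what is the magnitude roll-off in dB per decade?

Each pole contributes −20 dB/decade at high frequency; each zero contributes +20 dB/decade.
Net: 0 zero(s) − 1 pole(s) → -20 dB/decade.

-20 dB/decade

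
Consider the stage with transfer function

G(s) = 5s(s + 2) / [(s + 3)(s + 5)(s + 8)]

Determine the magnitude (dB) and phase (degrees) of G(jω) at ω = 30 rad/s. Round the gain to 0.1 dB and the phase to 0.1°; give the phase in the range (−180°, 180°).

At s = jω = j30:
zero (s+2): 2 + j30 → |·| = √(2²+30²) = √904 ≈ 30.067, ∠ = arctan(30/2) ≈ 86.19°
zero at origin: s = j30 → |·| = 30, ∠ = 90.00°
pole (s+3): 3 + j30 → |·| = √(3²+30²) = √909 ≈ 30.15, ∠ = arctan(30/3) ≈ 84.29°
pole (s+5): 5 + j30 → |·| = √(5²+30²) = √925 ≈ 30.414, ∠ = arctan(30/5) ≈ 80.54°
pole (s+8): 8 + j30 → |·| = √(8²+30²) = √964 ≈ 31.048, ∠ = arctan(30/8) ≈ 75.07°
|G| = 5 · 902.01 / 28470 ≈ 0.15841
Gain = 20 log₁₀(0.15841) ≈ -16.00 dB
∠G = 176.19° − 239.90° = -63.71°

-16.0 dB, -63.7°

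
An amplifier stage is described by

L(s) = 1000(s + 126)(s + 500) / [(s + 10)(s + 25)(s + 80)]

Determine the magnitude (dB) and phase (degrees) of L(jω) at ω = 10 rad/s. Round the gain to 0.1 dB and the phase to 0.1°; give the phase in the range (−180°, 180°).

66.3 dB, -68.2°

At s = jω = j10:
zero (s+126): 126 + j10 → |·| = √(126²+10²) = √15976 ≈ 126.4, ∠ = arctan(10/126) ≈ 4.54°
zero (s+500): 500 + j10 → |·| = √(500²+10²) = √250100 ≈ 500.1, ∠ = arctan(10/500) ≈ 1.15°
pole (s+10): 10 + j10 → |·| = √(10²+10²) = √200 ≈ 14.142, ∠ = arctan(10/10) ≈ 45.00°
pole (s+25): 25 + j10 → |·| = √(25²+10²) = √725 ≈ 26.926, ∠ = arctan(10/25) ≈ 21.80°
pole (s+80): 80 + j10 → |·| = √(80²+10²) = √6500 ≈ 80.623, ∠ = arctan(10/80) ≈ 7.13°
|L| = 1000 · 63213 / 30700 ≈ 2059.1
Gain = 20 log₁₀(2059.1) ≈ 66.27 dB
∠L = 5.69° − 73.93° = -68.24°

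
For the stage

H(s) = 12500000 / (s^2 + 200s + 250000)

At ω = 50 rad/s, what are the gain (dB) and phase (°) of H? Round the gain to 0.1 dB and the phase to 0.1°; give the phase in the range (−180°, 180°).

At s = jω = j50:
quadratic: (j50)² + 200·j50 + 250000 = 247500 + j10000 → |·| ≈ 2.477e+05, ∠ ≈ 2.31°
|H| = 12500000 / 2.477e+05 ≈ 50.464
Gain = 20 log₁₀(50.464) ≈ 34.06 dB
∠H = 0.00° − 2.31° = -2.31°

34.1 dB, -2.3°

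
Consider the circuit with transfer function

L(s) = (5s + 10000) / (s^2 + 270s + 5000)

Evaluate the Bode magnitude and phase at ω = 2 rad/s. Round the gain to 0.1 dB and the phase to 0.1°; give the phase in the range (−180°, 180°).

6.0 dB, -6.1°

Substitute s = j2:
Numerator: 5(j2) + 10000 = 10000 + j10
Denominator: (j2)^2 + 270(j2) + 5000 = 4996 + j540
|N| = √(10000² + 10²) ≈ 10000, ∠N ≈ 0.06°
|D| = √(4996² + 540²) ≈ 5025.1, ∠D ≈ 6.17°
|L| = 10000 / 5025.1 ≈ 1.99
Gain = 20 log₁₀(1.99) ≈ 5.98 dB
∠L = 0.06° − 6.17° = -6.11°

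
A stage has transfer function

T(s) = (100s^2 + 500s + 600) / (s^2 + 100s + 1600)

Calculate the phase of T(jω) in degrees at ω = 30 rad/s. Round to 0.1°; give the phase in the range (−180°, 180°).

93.6°

Substitute s = j30:
Numerator: 100(j30)^2 + 500(j30) + 600 = -89400 + j15000
Denominator: (j30)^2 + 100(j30) + 1600 = 700 + j3000
|N| = √(89400² + 15000²) ≈ 90650, ∠N ≈ 170.48°
|D| = √(700² + 3000²) ≈ 3080.6, ∠D ≈ 76.87°
∠T = 170.48° − 76.87° = 93.61°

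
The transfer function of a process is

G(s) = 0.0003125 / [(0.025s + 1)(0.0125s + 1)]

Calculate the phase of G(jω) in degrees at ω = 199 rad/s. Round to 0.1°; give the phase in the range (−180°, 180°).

-146.7°

At ω = 199 rad/s:
pole (1 + j199·0.025) = 1 + j4.975 → |·| ≈ 5.0745, ∠ ≈ 78.63°
pole (1 + j199·0.0125) = 1 + j2.4875 → |·| ≈ 2.681, ∠ ≈ 68.10°
∠G = (0°) − (78.63° + 68.10°) = -146.73°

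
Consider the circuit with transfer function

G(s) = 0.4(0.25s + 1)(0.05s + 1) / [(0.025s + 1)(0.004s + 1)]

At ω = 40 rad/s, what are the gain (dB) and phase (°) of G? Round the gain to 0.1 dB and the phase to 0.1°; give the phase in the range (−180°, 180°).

16.0 dB, 93.6°

At ω = 40 rad/s:
zero (1 + j40·0.25) = 1 + j10 → |·| ≈ 10.05, ∠ ≈ 84.29°
zero (1 + j40·0.05) = 1 + j2 → |·| ≈ 2.2361, ∠ ≈ 63.43°
pole (1 + j40·0.025) = 1 + j1 → |·| ≈ 1.4142, ∠ ≈ 45.00°
pole (1 + j40·0.004) = 1 + j0.16 → |·| ≈ 1.0127, ∠ ≈ 9.09°
|G| = 0.4 · 10.05 · 2.2361 / (1.4142 · 1.0127) ≈ 6.2766
Gain = 20 log₁₀(6.2766) ≈ 15.95 dB
∠G = (84.29° + 63.43°) − (45.00° + 9.09°) = 93.63°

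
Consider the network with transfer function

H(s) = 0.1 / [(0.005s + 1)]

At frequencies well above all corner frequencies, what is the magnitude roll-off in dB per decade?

Each pole contributes −20 dB/decade at high frequency; each zero contributes +20 dB/decade.
Net: 0 zero(s) − 1 pole(s) → -20 dB/decade.

-20 dB/decade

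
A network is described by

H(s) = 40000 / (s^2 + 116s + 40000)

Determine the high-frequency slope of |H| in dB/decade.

-40 dB/decade

Each pole contributes −20 dB/decade at high frequency; each zero contributes +20 dB/decade.
Net: 0 zero(s) − 2 pole(s) → -40 dB/decade.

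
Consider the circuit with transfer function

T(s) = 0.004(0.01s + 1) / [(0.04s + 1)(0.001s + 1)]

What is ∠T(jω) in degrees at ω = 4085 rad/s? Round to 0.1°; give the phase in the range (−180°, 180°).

At ω = 4085 rad/s:
zero (1 + j4085·0.01) = 1 + j40.85 → |·| ≈ 40.862, ∠ ≈ 88.60°
pole (1 + j4085·0.04) = 1 + j163.4 → |·| ≈ 163.4, ∠ ≈ 89.65°
pole (1 + j4085·0.001) = 1 + j4.085 → |·| ≈ 4.2056, ∠ ≈ 76.24°
∠T = (88.60°) − (89.65° + 76.24°) = -77.29°

-77.3°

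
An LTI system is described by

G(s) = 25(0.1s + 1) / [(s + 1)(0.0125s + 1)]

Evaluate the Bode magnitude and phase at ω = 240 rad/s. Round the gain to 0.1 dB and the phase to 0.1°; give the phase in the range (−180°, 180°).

At ω = 240 rad/s:
zero (1 + j240·0.1) = 1 + j24 → |·| ≈ 24.021, ∠ ≈ 87.61°
pole (1 + j240·1) = 1 + j240 → |·| ≈ 240, ∠ ≈ 89.76°
pole (1 + j240·0.0125) = 1 + j3 → |·| ≈ 3.1623, ∠ ≈ 71.57°
|G| = 25 · 24.021 / (240 · 3.1623) ≈ 0.79126
Gain = 20 log₁₀(0.79126) ≈ -2.03 dB
∠G = (87.61°) − (89.76° + 71.57°) = -73.72°

-2.0 dB, -73.7°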